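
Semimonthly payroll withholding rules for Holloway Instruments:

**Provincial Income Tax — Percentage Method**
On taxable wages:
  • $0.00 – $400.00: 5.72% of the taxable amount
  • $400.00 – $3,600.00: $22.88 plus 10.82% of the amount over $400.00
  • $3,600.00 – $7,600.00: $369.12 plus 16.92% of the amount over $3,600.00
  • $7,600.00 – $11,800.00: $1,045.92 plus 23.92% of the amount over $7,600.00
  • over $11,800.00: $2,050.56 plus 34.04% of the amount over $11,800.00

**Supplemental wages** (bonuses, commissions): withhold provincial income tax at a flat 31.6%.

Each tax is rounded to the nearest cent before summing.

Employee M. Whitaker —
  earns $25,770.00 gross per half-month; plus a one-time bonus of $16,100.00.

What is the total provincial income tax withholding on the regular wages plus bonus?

Provincial Income Tax: taxable = $25,770.00
  $2,050.56 + 34.04% × ($25,770.00 − $11,800.00) = $2,050.56 + 34.04% × $13,970.00 = $6,805.95
Supplemental (31.6% flat on bonus): 31.6% × $16,100.00 = $5,087.60
Total provincial income tax: $6,805.95 + $5,087.60 = $11,893.55

$11,893.55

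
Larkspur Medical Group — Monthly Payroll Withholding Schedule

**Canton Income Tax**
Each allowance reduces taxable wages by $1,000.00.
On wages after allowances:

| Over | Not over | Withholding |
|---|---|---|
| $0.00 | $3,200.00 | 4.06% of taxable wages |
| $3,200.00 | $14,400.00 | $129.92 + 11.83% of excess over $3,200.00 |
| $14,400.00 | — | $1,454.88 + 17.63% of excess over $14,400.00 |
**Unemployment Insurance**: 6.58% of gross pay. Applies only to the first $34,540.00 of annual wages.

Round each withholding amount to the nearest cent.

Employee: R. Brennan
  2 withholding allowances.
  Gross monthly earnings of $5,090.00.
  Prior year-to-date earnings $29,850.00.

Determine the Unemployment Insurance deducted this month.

$308.60

Unemployment Insurance: cap $34,540.00 − YTD $29,850.00 = $4,690.00 subject; 6.58% × $4,690.00 = $308.60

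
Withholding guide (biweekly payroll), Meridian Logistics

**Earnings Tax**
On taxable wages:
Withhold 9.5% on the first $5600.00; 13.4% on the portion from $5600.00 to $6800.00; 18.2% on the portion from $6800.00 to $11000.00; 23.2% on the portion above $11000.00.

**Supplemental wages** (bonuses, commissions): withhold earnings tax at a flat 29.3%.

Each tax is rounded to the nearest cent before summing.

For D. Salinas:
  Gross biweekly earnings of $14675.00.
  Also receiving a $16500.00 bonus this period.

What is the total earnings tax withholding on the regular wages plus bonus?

Earnings Tax: taxable = $14675.00
  $1457.20 + 23.2% × ($14675.00 − $11000.00) = $1457.20 + 23.2% × $3675.00 = $2309.80
Supplemental (29.3% flat on bonus): 29.3% × $16500.00 = $4834.50
Total earnings tax: $2309.80 + $4834.50 = $7144.30

$7144.30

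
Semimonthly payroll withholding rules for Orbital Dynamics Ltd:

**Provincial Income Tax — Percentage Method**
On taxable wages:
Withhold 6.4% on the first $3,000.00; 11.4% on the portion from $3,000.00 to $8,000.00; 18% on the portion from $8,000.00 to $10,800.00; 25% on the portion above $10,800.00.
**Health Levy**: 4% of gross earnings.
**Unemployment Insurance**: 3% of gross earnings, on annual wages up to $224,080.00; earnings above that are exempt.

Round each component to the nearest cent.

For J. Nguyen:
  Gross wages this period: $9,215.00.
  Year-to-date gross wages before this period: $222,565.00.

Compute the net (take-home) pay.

$7,820.25

Provincial Income Tax: taxable = $9,215.00
  $762.00 + 18% × ($9,215.00 − $8,000.00) = $762.00 + 18% × $1,215.00 = $980.70
Health Levy: 4% × $9,215.00 = $368.60
Unemployment Insurance: cap $224,080.00 − YTD $222,565.00 = $1,515.00 subject; 3% × $1,515.00 = $45.45
Total withheld: $980.70 + $368.60 + $45.45 = $1,394.75
Net pay: $9,215.00 − $1,394.75 = $7,820.25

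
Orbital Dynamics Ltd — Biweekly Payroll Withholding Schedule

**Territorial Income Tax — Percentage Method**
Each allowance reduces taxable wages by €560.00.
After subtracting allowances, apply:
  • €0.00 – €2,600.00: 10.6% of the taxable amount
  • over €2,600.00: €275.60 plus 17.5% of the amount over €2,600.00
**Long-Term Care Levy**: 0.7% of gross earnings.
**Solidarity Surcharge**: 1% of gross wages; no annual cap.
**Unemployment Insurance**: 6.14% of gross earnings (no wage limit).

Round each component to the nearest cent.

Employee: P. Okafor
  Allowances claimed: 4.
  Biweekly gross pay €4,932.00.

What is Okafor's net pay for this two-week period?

Territorial Income Tax: taxable = €4,932.00 − 4×€560.00 = €2,692.00
  €275.60 + 17.5% × (€2,692.00 − €2,600.00) = €275.60 + 17.5% × €92.00 = €291.70
Long-Term Care Levy: 0.7% × €4,932.00 = €34.52
Solidarity Surcharge: 1% × €4,932.00 = €49.32
Unemployment Insurance: 6.14% × €4,932.00 = €302.82
Total withheld: €291.70 + €34.52 + €49.32 + €302.82 = €678.36
Net pay: €4,932.00 − €678.36 = €4,253.64

€4,253.64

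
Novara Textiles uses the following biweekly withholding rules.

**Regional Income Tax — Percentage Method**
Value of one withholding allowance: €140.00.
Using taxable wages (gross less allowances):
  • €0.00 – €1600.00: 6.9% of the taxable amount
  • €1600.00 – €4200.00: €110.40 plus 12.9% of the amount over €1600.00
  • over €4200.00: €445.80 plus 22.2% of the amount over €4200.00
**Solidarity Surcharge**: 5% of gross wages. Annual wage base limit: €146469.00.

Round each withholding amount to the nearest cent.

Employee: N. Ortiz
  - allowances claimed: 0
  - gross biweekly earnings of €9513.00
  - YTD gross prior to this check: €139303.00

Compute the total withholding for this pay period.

Regional Income Tax: taxable = €9513.00
  €445.80 + 22.2% × (€9513.00 − €4200.00) = €445.80 + 22.2% × €5313.00 = €1625.29
Solidarity Surcharge: cap €146469.00 − YTD €139303.00 = €7166.00 subject; 5% × €7166.00 = €358.30
Total: €1625.29 + €358.30 = €1983.59

€1983.59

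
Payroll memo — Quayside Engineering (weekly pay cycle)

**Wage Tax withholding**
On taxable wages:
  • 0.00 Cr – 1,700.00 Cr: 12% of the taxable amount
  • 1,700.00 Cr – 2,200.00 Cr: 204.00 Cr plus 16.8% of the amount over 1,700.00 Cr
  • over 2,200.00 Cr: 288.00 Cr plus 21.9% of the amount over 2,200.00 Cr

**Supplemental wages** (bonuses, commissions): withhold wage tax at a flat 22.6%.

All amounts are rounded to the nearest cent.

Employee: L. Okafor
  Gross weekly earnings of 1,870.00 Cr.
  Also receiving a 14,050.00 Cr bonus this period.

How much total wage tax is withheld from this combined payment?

Wage Tax: taxable = 1,870.00 Cr
  204.00 Cr + 16.8% × (1,870.00 Cr − 1,700.00 Cr) = 204.00 Cr + 16.8% × 170.00 Cr = 232.56 Cr
Supplemental (22.6% flat on bonus): 22.6% × 14,050.00 Cr = 3,175.30 Cr
Total wage tax: 232.56 Cr + 3,175.30 Cr = 3,407.86 Cr

3,407.86 Cr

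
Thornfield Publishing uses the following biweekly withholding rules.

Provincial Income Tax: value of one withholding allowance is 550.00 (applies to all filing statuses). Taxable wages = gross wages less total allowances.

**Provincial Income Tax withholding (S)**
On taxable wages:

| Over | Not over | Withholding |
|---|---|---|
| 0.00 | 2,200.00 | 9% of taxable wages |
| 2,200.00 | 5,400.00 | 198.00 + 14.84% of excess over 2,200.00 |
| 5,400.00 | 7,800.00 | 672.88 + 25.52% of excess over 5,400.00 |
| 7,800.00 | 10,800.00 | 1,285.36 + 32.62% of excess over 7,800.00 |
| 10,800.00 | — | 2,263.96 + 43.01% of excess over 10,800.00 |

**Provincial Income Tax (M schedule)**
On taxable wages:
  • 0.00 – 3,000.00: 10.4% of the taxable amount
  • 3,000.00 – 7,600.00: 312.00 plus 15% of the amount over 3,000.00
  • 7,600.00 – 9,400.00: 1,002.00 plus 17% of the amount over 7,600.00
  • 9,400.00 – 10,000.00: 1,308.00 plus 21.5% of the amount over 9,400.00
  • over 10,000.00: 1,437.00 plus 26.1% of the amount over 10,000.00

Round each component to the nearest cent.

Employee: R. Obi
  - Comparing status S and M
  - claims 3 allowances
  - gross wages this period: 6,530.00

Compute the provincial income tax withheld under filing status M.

594.00

Provincial Income Tax (M): taxable = 6,530.00 − 3×550.00 = 4,880.00
  312.00 + 15% × (4,880.00 − 3,000.00) = 312.00 + 15% × 1,880.00 = 594.00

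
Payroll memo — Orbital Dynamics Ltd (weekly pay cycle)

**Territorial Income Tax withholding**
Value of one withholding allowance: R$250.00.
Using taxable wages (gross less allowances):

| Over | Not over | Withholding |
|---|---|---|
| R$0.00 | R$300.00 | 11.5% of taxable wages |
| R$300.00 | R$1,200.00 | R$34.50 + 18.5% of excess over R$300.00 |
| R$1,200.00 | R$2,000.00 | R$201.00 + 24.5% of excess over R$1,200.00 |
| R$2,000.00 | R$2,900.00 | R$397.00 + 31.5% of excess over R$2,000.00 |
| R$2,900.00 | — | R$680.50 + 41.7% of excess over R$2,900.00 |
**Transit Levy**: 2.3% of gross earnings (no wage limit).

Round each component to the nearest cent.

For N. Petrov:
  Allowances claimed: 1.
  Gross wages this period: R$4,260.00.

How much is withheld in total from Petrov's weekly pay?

R$1,241.35

Territorial Income Tax: taxable = R$4,260.00 − 1×R$250.00 = R$4,010.00
  R$680.50 + 41.7% × (R$4,010.00 − R$2,900.00) = R$680.50 + 41.7% × R$1,110.00 = R$1,143.37
Transit Levy: 2.3% × R$4,260.00 = R$97.98
Total: R$1,143.37 + R$97.98 = R$1,241.35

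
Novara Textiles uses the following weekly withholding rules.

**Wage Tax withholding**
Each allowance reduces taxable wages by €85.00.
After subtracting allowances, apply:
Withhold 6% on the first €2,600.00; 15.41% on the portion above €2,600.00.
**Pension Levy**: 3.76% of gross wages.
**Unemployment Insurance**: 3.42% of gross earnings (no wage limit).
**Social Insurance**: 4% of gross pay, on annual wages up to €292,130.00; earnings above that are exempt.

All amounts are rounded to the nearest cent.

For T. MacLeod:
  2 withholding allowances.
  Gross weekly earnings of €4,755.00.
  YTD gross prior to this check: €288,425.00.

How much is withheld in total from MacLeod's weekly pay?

€951.50

Wage Tax: taxable = €4,755.00 − 2×€85.00 = €4,585.00
  €156.00 + 15.41% × (€4,585.00 − €2,600.00) = €156.00 + 15.41% × €1,985.00 = €461.89
Pension Levy: 3.76% × €4,755.00 = €178.79
Unemployment Insurance: 3.42% × €4,755.00 = €162.62
Social Insurance: cap €292,130.00 − YTD €288,425.00 = €3,705.00 subject; 4% × €3,705.00 = €148.20
Total: €461.89 + €178.79 + €162.62 + €148.20 = €951.50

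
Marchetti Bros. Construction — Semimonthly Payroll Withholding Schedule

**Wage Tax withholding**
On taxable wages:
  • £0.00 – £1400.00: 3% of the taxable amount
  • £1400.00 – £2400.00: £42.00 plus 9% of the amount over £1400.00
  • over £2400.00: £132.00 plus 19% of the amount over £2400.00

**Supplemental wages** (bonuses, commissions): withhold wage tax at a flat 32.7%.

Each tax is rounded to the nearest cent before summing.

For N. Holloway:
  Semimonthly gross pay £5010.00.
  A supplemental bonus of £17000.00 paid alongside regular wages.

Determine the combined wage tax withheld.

Wage Tax: taxable = £5010.00
  £132.00 + 19% × (£5010.00 − £2400.00) = £132.00 + 19% × £2610.00 = £627.90
Supplemental (32.7% flat on bonus): 32.7% × £17000.00 = £5559.00
Total wage tax: £627.90 + £5559.00 = £6186.90

£6186.90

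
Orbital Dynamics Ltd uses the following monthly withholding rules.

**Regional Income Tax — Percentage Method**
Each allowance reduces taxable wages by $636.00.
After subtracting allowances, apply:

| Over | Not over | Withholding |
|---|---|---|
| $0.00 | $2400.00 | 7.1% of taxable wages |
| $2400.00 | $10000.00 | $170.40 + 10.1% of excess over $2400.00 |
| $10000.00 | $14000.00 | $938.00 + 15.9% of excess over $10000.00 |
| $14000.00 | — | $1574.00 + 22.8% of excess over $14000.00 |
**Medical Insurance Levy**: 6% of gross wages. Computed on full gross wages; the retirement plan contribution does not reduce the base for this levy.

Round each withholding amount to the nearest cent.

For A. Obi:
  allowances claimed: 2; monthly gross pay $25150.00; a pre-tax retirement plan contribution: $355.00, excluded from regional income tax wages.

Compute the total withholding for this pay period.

Regional Income Tax: taxable = $25150.00 − $355.00 − 2×$636.00 = $23523.00
  $1574.00 + 22.8% × ($23523.00 − $14000.00) = $1574.00 + 22.8% × $9523.00 = $3745.24
Medical Insurance Levy: 6% × $25150.00 = $1509.00
Total: $3745.24 + $1509.00 = $5254.24

$5254.24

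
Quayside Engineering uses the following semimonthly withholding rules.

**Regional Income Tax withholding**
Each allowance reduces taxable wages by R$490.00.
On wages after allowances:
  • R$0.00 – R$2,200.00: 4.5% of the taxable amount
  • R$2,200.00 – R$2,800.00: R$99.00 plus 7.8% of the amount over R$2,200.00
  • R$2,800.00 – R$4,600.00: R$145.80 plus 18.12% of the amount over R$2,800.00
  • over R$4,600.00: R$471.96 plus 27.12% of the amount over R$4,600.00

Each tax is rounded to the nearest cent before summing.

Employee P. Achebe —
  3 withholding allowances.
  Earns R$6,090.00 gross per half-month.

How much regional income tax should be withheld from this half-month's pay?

R$477.38

Regional Income Tax: taxable = R$6,090.00 − 3×R$490.00 = R$4,620.00
  R$471.96 + 27.12% × (R$4,620.00 − R$4,600.00) = R$471.96 + 27.12% × R$20.00 = R$477.38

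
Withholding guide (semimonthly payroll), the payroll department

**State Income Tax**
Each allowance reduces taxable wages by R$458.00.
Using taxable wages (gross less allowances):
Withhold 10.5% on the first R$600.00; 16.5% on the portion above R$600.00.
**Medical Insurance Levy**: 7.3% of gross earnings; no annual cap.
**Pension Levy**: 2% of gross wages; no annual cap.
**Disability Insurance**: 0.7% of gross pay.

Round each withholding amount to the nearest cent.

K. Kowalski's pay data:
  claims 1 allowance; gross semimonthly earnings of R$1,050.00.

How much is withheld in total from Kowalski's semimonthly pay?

R$167.16

State Income Tax: taxable = R$1,050.00 − 1×R$458.00 = R$592.00
  10.5% × R$592.00 = R$62.16
Medical Insurance Levy: 7.3% × R$1,050.00 = R$76.65
Pension Levy: 2% × R$1,050.00 = R$21.00
Disability Insurance: 0.7% × R$1,050.00 = R$7.35
Total: R$62.16 + R$76.65 + R$21.00 + R$7.35 = R$167.16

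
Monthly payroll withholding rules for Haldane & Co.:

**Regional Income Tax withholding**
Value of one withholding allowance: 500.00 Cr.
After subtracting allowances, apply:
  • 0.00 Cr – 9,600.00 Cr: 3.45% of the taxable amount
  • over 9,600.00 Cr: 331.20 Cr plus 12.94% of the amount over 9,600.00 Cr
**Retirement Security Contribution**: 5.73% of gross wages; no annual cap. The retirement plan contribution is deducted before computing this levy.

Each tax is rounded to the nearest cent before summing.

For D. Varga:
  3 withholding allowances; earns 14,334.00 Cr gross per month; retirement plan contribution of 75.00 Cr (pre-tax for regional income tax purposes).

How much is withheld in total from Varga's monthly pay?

Regional Income Tax: taxable = 14,334.00 Cr − 75.00 Cr − 3×500.00 Cr = 12,759.00 Cr
  331.20 Cr + 12.94% × (12,759.00 Cr − 9,600.00 Cr) = 331.20 Cr + 12.94% × 3,159.00 Cr = 739.97 Cr
Retirement Security Contribution: 5.73% × 14,259.00 Cr = 817.04 Cr
Total: 739.97 Cr + 817.04 Cr = 1,557.01 Cr

1,557.01 Cr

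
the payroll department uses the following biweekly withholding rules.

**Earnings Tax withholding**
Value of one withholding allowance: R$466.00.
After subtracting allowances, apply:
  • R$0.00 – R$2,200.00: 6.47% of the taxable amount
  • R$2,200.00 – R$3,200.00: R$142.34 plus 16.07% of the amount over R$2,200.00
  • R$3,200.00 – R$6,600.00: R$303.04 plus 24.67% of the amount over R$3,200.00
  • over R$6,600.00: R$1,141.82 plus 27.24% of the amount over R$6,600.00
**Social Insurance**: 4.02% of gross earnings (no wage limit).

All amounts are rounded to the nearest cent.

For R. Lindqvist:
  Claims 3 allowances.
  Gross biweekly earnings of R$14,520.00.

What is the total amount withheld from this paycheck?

Earnings Tax: taxable = R$14,520.00 − 3×R$466.00 = R$13,122.00
  R$1,141.82 + 27.24% × (R$13,122.00 − R$6,600.00) = R$1,141.82 + 27.24% × R$6,522.00 = R$2,918.41
Social Insurance: 4.02% × R$14,520.00 = R$583.70
Total: R$2,918.41 + R$583.70 = R$3,502.11

R$3,502.11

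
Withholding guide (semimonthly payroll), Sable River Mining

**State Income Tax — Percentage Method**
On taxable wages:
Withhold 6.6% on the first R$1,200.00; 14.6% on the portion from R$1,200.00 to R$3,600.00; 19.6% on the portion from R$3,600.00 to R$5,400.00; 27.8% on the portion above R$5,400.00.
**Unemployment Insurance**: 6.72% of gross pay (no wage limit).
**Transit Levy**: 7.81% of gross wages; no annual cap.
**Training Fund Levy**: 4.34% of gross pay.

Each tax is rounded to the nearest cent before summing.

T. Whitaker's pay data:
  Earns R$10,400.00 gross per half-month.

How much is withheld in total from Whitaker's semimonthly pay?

R$4,134.88

State Income Tax: taxable = R$10,400.00
  R$782.40 + 27.8% × (R$10,400.00 − R$5,400.00) = R$782.40 + 27.8% × R$5,000.00 = R$2,172.40
Unemployment Insurance: 6.72% × R$10,400.00 = R$698.88
Transit Levy: 7.81% × R$10,400.00 = R$812.24
Training Fund Levy: 4.34% × R$10,400.00 = R$451.36
Total: R$2,172.40 + R$698.88 + R$812.24 + R$451.36 = R$4,134.88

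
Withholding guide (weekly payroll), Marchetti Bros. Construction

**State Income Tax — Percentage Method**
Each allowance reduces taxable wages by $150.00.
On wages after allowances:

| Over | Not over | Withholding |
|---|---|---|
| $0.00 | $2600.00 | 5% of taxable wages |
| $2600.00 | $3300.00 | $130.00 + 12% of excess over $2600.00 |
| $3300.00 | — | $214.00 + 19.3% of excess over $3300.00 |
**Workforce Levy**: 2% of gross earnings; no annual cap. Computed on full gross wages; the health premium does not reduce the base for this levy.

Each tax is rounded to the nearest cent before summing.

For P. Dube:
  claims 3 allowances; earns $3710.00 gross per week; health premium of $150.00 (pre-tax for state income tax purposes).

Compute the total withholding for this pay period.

$265.40

State Income Tax: taxable = $3710.00 − $150.00 − 3×$150.00 = $3110.00
  $130.00 + 12% × ($3110.00 − $2600.00) = $130.00 + 12% × $510.00 = $191.20
Workforce Levy: 2% × $3710.00 = $74.20
Total: $191.20 + $74.20 = $265.40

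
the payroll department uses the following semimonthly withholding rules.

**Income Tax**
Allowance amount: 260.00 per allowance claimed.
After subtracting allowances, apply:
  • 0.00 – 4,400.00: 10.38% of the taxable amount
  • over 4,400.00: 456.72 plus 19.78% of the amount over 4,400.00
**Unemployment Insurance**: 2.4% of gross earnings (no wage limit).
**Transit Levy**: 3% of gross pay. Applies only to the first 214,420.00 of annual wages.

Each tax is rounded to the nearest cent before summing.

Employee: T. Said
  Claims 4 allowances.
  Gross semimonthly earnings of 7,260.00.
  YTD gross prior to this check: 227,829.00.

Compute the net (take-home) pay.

6,269.04

Income Tax: taxable = 7,260.00 − 4×260.00 = 6,220.00
  456.72 + 19.78% × (6,220.00 − 4,400.00) = 456.72 + 19.78% × 1,820.00 = 816.72
Unemployment Insurance: 2.4% × 7,260.00 = 174.24
Transit Levy: YTD 227,829.00 ≥ cap 214,420.00 → 0.00
Total withheld: 816.72 + 174.24 + 0.00 = 990.96
Net pay: 7,260.00 − 990.96 = 6,269.04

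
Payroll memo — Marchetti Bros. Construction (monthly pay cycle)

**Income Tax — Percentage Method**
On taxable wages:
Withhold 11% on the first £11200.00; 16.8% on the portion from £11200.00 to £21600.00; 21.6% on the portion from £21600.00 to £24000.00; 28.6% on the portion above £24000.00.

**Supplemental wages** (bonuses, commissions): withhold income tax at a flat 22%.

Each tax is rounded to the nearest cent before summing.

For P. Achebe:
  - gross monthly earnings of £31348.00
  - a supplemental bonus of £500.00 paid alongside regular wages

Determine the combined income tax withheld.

£5709.13

Income Tax: taxable = £31348.00
  £3497.60 + 28.6% × (£31348.00 − £24000.00) = £3497.60 + 28.6% × £7348.00 = £5599.13
Supplemental (22% flat on bonus): 22% × £500.00 = £110.00
Total income tax: £5599.13 + £110.00 = £5709.13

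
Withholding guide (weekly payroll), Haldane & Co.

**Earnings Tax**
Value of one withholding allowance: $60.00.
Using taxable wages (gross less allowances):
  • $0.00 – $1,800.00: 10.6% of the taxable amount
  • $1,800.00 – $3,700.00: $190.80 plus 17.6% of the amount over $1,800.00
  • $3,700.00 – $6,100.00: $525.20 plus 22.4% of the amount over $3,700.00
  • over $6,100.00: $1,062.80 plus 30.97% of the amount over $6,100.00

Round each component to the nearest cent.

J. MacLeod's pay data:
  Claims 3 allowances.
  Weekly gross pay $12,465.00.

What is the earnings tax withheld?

Earnings Tax: taxable = $12,465.00 − 3×$60.00 = $12,285.00
  $1,062.80 + 30.97% × ($12,285.00 − $6,100.00) = $1,062.80 + 30.97% × $6,185.00 = $2,978.29

$2,978.29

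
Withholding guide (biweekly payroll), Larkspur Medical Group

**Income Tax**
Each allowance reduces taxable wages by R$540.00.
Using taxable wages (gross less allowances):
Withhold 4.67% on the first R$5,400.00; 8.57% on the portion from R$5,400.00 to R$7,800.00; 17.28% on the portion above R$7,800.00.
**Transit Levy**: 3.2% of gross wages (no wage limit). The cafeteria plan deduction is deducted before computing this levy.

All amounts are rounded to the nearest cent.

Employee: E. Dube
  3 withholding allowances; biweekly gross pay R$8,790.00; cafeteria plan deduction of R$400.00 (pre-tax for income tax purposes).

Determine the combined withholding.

R$638.07

Income Tax: taxable = R$8,790.00 − R$400.00 − 3×R$540.00 = R$6,770.00
  R$252.18 + 8.57% × (R$6,770.00 − R$5,400.00) = R$252.18 + 8.57% × R$1,370.00 = R$369.59
Transit Levy: 3.2% × R$8,390.00 = R$268.48
Total: R$369.59 + R$268.48 = R$638.07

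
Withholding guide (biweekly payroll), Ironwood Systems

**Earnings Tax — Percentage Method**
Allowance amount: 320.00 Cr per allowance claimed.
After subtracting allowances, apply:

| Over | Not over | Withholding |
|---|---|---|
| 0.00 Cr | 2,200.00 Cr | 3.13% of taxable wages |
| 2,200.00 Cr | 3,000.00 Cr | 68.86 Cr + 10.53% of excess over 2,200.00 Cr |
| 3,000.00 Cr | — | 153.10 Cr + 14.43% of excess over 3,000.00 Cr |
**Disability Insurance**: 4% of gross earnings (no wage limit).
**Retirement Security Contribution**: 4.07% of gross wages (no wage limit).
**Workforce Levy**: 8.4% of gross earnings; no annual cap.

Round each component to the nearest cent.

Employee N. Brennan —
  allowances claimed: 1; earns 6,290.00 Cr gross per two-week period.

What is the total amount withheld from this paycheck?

1,617.63 Cr

Earnings Tax: taxable = 6,290.00 Cr − 1×320.00 Cr = 5,970.00 Cr
  153.10 Cr + 14.43% × (5,970.00 Cr − 3,000.00 Cr) = 153.10 Cr + 14.43% × 2,970.00 Cr = 581.67 Cr
Disability Insurance: 4% × 6,290.00 Cr = 251.60 Cr
Retirement Security Contribution: 4.07% × 6,290.00 Cr = 256.00 Cr
Workforce Levy: 8.4% × 6,290.00 Cr = 528.36 Cr
Total: 581.67 Cr + 251.60 Cr + 256.00 Cr + 528.36 Cr = 1,617.63 Cr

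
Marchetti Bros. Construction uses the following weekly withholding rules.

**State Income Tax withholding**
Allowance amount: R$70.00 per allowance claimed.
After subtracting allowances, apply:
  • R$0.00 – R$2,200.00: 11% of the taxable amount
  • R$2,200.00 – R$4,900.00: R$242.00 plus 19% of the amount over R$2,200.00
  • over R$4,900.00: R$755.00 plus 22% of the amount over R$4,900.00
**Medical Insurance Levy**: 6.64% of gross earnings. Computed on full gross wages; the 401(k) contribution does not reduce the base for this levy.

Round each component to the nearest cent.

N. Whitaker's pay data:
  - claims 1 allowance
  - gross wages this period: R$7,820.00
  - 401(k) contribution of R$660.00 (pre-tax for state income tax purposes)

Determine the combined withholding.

R$1,756.05

State Income Tax: taxable = R$7,820.00 − R$660.00 − 1×R$70.00 = R$7,090.00
  R$755.00 + 22% × (R$7,090.00 − R$4,900.00) = R$755.00 + 22% × R$2,190.00 = R$1,236.80
Medical Insurance Levy: 6.64% × R$7,820.00 = R$519.25
Total: R$1,236.80 + R$519.25 = R$1,756.05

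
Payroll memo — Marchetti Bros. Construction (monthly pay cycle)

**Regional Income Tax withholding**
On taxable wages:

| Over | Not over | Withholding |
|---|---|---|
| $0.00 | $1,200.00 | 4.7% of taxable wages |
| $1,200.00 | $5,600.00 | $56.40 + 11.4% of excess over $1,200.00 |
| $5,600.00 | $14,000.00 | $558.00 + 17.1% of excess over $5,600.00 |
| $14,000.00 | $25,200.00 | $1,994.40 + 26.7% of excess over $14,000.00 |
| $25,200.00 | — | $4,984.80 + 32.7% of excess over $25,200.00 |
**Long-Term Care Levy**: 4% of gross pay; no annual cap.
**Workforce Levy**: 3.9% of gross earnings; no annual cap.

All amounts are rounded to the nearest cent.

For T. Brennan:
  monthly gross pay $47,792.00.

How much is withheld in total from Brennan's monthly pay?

$16,147.95

Regional Income Tax: taxable = $47,792.00
  $4,984.80 + 32.7% × ($47,792.00 − $25,200.00) = $4,984.80 + 32.7% × $22,592.00 = $12,372.38
Long-Term Care Levy: 4% × $47,792.00 = $1,911.68
Workforce Levy: 3.9% × $47,792.00 = $1,863.89
Total: $12,372.38 + $1,911.68 + $1,863.89 = $16,147.95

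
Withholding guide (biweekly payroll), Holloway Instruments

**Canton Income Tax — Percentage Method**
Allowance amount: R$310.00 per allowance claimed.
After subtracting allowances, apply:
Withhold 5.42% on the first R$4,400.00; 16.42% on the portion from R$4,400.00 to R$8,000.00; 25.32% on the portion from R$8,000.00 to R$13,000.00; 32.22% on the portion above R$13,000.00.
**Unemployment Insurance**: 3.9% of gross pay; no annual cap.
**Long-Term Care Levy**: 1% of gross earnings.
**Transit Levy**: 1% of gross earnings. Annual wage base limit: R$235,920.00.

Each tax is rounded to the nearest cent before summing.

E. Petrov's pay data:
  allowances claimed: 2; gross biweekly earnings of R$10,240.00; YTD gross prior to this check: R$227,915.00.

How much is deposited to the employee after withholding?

R$8,418.41

Canton Income Tax: taxable = R$10,240.00 − 2×R$310.00 = R$9,620.00
  R$829.60 + 25.32% × (R$9,620.00 − R$8,000.00) = R$829.60 + 25.32% × R$1,620.00 = R$1,239.78
Unemployment Insurance: 3.9% × R$10,240.00 = R$399.36
Long-Term Care Levy: 1% × R$10,240.00 = R$102.40
Transit Levy: cap R$235,920.00 − YTD R$227,915.00 = R$8,005.00 subject; 1% × R$8,005.00 = R$80.05
Total withheld: R$1,239.78 + R$399.36 + R$102.40 + R$80.05 = R$1,821.59
Net pay: R$10,240.00 − R$1,821.59 = R$8,418.41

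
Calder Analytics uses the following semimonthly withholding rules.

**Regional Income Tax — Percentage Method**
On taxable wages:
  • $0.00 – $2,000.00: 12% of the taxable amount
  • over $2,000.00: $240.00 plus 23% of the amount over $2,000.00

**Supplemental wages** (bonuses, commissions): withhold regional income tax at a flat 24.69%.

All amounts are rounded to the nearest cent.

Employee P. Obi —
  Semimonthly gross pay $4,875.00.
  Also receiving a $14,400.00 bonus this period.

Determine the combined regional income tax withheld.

$4,456.61

Regional Income Tax: taxable = $4,875.00
  $240.00 + 23% × ($4,875.00 − $2,000.00) = $240.00 + 23% × $2,875.00 = $901.25
Supplemental (24.69% flat on bonus): 24.69% × $14,400.00 = $3,555.36
Total regional income tax: $901.25 + $3,555.36 = $4,456.61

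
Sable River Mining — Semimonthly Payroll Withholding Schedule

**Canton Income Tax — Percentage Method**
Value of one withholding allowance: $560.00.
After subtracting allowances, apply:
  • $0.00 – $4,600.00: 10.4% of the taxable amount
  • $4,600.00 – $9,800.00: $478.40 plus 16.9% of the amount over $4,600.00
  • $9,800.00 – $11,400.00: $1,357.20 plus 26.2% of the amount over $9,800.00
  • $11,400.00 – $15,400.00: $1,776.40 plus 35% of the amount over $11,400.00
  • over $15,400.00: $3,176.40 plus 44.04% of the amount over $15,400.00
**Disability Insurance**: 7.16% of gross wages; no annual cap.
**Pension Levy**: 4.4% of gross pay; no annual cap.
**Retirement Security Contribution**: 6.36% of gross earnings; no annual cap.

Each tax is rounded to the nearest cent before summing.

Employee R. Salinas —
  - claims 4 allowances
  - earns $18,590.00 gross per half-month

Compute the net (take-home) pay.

$11,663.90

Canton Income Tax: taxable = $18,590.00 − 4×$560.00 = $16,350.00
  $3,176.40 + 44.04% × ($16,350.00 − $15,400.00) = $3,176.40 + 44.04% × $950.00 = $3,594.78
Disability Insurance: 7.16% × $18,590.00 = $1,331.04
Pension Levy: 4.4% × $18,590.00 = $817.96
Retirement Security Contribution: 6.36% × $18,590.00 = $1,182.32
Total withheld: $3,594.78 + $1,331.04 + $817.96 + $1,182.32 = $6,926.10
Net pay: $18,590.00 − $6,926.10 = $11,663.90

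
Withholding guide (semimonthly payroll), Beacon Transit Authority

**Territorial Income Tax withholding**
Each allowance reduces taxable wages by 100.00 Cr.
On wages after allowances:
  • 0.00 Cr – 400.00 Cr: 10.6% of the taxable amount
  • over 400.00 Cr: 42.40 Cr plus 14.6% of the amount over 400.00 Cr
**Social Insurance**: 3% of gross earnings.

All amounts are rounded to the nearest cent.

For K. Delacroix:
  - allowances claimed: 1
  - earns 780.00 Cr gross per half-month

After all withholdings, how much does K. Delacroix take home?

Territorial Income Tax: taxable = 780.00 Cr − 1×100.00 Cr = 680.00 Cr
  42.40 Cr + 14.6% × (680.00 Cr − 400.00 Cr) = 42.40 Cr + 14.6% × 280.00 Cr = 83.28 Cr
Social Insurance: 3% × 780.00 Cr = 23.40 Cr
Total withheld: 83.28 Cr + 23.40 Cr = 106.68 Cr
Net pay: 780.00 Cr − 106.68 Cr = 673.32 Cr

673.32 Cr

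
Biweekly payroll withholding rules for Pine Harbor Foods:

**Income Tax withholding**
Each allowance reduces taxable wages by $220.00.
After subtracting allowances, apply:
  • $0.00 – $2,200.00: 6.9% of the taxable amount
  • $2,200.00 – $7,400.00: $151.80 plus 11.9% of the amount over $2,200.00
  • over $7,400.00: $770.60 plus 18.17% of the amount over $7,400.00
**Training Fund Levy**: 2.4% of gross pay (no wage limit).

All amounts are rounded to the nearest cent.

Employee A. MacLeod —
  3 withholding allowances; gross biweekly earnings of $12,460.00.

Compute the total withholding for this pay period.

$1,869.12

Income Tax: taxable = $12,460.00 − 3×$220.00 = $11,800.00
  $770.60 + 18.17% × ($11,800.00 − $7,400.00) = $770.60 + 18.17% × $4,400.00 = $1,570.08
Training Fund Levy: 2.4% × $12,460.00 = $299.04
Total: $1,570.08 + $299.04 = $1,869.12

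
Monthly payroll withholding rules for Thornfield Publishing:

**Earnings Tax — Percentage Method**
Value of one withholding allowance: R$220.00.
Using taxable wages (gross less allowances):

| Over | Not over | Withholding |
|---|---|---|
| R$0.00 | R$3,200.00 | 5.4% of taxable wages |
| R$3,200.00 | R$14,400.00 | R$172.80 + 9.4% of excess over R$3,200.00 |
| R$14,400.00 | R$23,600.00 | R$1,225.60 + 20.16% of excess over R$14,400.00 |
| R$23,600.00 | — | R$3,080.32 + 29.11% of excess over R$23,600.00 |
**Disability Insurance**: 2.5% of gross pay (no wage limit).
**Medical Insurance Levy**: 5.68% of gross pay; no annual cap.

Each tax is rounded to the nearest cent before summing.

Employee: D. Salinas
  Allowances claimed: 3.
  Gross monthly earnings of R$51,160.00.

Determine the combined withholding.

R$15,095.80

Earnings Tax: taxable = R$51,160.00 − 3×R$220.00 = R$50,500.00
  R$3,080.32 + 29.11% × (R$50,500.00 − R$23,600.00) = R$3,080.32 + 29.11% × R$26,900.00 = R$10,910.91
Disability Insurance: 2.5% × R$51,160.00 = R$1,279.00
Medical Insurance Levy: 5.68% × R$51,160.00 = R$2,905.89
Total: R$10,910.91 + R$1,279.00 + R$2,905.89 = R$15,095.80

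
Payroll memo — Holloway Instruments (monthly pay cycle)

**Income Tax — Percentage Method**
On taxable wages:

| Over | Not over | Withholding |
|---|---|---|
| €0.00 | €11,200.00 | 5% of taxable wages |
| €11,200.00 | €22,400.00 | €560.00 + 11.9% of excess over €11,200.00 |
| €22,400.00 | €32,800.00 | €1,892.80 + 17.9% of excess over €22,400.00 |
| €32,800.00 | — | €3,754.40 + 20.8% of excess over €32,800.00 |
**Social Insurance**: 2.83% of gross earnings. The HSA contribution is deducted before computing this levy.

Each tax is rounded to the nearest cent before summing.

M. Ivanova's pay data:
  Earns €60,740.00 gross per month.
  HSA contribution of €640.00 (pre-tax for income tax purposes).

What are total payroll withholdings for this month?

€11,133.63

Income Tax: taxable = €60,740.00 − €640.00 = €60,100.00
  €3,754.40 + 20.8% × (€60,100.00 − €32,800.00) = €3,754.40 + 20.8% × €27,300.00 = €9,432.80
Social Insurance: 2.83% × €60,100.00 = €1,700.83
Total: €9,432.80 + €1,700.83 = €11,133.63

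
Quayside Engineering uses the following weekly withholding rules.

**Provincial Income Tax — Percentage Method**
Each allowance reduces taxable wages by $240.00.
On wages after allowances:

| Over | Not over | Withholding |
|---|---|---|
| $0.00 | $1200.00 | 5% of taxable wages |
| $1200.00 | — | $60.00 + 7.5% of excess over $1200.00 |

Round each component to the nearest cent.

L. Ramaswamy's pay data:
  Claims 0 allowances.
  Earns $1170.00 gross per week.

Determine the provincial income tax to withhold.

$58.50

Provincial Income Tax: taxable = $1170.00
  5% × $1170.00 = $58.50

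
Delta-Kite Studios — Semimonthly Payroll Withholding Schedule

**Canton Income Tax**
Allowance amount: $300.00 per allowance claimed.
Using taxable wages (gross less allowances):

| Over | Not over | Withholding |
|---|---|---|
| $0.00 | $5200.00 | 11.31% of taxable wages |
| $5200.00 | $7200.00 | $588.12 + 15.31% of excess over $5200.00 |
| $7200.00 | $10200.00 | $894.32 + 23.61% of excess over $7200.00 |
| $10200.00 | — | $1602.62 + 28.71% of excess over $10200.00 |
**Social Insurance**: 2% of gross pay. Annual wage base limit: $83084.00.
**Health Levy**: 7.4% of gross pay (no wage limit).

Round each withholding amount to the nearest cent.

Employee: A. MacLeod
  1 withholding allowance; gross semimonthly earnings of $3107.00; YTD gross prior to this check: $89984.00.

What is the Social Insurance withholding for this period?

$0.00

Social Insurance: YTD $89984.00 ≥ cap $83084.00 → $0.00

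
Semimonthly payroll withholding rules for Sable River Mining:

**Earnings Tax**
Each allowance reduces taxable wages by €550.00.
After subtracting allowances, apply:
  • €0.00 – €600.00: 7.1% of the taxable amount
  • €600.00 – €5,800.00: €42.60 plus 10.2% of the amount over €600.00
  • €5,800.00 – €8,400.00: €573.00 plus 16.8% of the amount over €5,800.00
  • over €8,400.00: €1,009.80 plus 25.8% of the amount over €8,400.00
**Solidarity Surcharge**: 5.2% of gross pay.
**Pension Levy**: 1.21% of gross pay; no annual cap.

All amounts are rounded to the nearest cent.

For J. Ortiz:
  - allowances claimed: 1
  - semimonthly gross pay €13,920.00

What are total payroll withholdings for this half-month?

Earnings Tax: taxable = €13,920.00 − 1×€550.00 = €13,370.00
  €1,009.80 + 25.8% × (€13,370.00 − €8,400.00) = €1,009.80 + 25.8% × €4,970.00 = €2,292.06
Solidarity Surcharge: 5.2% × €13,920.00 = €723.84
Pension Levy: 1.21% × €13,920.00 = €168.43
Total: €2,292.06 + €723.84 + €168.43 = €3,184.33

€3,184.33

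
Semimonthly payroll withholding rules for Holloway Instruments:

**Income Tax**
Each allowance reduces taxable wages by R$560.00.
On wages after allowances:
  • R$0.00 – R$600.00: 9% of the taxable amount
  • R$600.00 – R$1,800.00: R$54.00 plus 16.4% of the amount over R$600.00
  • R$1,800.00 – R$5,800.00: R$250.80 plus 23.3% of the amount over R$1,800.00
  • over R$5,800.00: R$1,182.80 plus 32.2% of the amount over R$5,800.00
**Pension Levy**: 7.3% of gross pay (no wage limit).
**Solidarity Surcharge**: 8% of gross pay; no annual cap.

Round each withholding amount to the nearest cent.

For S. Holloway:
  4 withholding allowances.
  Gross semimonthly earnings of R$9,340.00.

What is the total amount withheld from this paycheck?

R$3,030.42

Income Tax: taxable = R$9,340.00 − 4×R$560.00 = R$7,100.00
  R$1,182.80 + 32.2% × (R$7,100.00 − R$5,800.00) = R$1,182.80 + 32.2% × R$1,300.00 = R$1,601.40
Pension Levy: 7.3% × R$9,340.00 = R$681.82
Solidarity Surcharge: 8% × R$9,340.00 = R$747.20
Total: R$1,601.40 + R$681.82 + R$747.20 = R$3,030.42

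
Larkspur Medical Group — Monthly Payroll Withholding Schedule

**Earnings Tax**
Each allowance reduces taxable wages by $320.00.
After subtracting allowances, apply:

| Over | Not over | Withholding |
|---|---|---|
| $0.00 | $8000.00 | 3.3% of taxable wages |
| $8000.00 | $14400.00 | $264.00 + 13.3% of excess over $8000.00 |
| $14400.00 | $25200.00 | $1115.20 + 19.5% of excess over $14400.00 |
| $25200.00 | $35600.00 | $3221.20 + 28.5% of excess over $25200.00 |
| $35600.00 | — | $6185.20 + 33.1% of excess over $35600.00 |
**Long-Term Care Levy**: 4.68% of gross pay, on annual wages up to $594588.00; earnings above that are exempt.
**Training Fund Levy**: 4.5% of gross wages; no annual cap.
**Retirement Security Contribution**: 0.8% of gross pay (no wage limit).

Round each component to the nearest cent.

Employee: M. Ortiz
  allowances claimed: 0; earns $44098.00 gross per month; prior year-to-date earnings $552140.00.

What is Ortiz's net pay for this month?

$30776.20

Earnings Tax: taxable = $44098.00
  $6185.20 + 33.1% × ($44098.00 − $35600.00) = $6185.20 + 33.1% × $8498.00 = $8998.04
Long-Term Care Levy: cap $594588.00 − YTD $552140.00 = $42448.00 subject; 4.68% × $42448.00 = $1986.57
Training Fund Levy: 4.5% × $44098.00 = $1984.41
Retirement Security Contribution: 0.8% × $44098.00 = $352.78
Total withheld: $8998.04 + $1986.57 + $1984.41 + $352.78 = $13321.80
Net pay: $44098.00 − $13321.80 = $30776.20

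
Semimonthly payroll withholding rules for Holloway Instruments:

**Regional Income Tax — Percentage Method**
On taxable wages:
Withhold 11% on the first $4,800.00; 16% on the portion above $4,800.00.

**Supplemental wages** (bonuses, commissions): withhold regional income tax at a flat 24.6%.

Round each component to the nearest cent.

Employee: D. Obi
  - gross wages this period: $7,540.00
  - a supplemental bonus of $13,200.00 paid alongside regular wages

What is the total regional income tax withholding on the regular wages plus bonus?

$4,213.60

Regional Income Tax: taxable = $7,540.00
  $528.00 + 16% × ($7,540.00 − $4,800.00) = $528.00 + 16% × $2,740.00 = $966.40
Supplemental (24.6% flat on bonus): 24.6% × $13,200.00 = $3,247.20
Total regional income tax: $966.40 + $3,247.20 = $4,213.60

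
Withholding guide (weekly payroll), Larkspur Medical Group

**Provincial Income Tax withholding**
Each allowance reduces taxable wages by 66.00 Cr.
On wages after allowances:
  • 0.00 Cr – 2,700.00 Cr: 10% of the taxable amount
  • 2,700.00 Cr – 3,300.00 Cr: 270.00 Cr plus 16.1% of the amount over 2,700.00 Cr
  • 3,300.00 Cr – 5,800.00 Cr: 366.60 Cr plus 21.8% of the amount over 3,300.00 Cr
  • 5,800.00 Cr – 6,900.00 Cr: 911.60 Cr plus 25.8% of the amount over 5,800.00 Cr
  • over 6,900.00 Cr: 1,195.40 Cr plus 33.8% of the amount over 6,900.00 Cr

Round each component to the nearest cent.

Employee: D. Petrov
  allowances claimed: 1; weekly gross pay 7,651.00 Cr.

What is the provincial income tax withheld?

1,426.93 Cr

Provincial Income Tax: taxable = 7,651.00 Cr − 1×66.00 Cr = 7,585.00 Cr
  1,195.40 Cr + 33.8% × (7,585.00 Cr − 6,900.00 Cr) = 1,195.40 Cr + 33.8% × 685.00 Cr = 1,426.93 Cr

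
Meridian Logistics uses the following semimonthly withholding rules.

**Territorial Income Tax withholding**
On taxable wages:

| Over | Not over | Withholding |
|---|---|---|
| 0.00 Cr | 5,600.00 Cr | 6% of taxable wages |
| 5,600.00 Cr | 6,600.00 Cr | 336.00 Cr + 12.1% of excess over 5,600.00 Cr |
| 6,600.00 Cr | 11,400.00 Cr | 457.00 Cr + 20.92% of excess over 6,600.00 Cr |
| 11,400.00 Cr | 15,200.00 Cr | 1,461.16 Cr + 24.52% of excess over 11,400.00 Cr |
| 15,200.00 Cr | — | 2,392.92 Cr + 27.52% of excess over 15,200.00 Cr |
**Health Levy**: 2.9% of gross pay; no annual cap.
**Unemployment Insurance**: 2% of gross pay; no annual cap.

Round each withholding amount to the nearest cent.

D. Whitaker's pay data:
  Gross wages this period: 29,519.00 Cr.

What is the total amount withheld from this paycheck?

7,779.94 Cr

Territorial Income Tax: taxable = 29,519.00 Cr
  2,392.92 Cr + 27.52% × (29,519.00 Cr − 15,200.00 Cr) = 2,392.92 Cr + 27.52% × 14,319.00 Cr = 6,333.51 Cr
Health Levy: 2.9% × 29,519.00 Cr = 856.05 Cr
Unemployment Insurance: 2% × 29,519.00 Cr = 590.38 Cr
Total: 6,333.51 Cr + 856.05 Cr + 590.38 Cr = 7,779.94 Cr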